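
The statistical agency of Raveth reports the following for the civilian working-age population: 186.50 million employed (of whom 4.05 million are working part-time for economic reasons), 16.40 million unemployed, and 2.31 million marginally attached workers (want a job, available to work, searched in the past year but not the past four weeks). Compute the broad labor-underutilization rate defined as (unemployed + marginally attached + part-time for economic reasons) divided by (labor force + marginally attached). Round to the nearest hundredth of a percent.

Broad underutilization rate ≈ 11.09%.

Labor force = 186.50 + 16.40 = 202.90 million.
Numerator = 16.40 + 2.31 + 4.05 = 22.76 million.
Denominator = 202.90 + 2.31 = 205.21 million.
Broad rate = 22.76 / 205.21 = 11.09%.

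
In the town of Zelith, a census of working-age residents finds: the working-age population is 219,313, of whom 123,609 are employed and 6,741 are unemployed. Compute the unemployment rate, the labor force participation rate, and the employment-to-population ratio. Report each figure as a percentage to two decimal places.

Labor force = employed + unemployed = 123,609 + 6,741 = 130,350.
Unemployment rate = 6,741 / 130,350 = 5.17%.
Labor force participation rate = 130,350 / 219,313 = 59.44%.
Employment-population ratio = 123,609 / 219,313 = 56.36%.

Unemployment rate ≈ 5.17%; labor force participation rate ≈ 59.44%; employment-population ratio ≈ 56.36%.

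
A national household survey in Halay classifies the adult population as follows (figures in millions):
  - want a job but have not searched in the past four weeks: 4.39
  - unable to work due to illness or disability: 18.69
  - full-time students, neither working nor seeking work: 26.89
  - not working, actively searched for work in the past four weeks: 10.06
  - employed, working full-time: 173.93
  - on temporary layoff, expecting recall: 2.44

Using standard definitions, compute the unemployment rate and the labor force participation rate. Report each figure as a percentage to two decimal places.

Unemployment rate ≈ 6.70%; labor force participation rate ≈ 78.86%.

Employed = 173.93 million.
Unemployed = 10.06 + 2.44 = 12.50 million (jobless and actively searching, or on temporary layoff).
Labor force = 173.93 + 12.50 = 186.43 million.
Not in labor force = 4.39 + 18.69 + 26.89 = 49.97 million (those not working and not actively searching are outside the labor force — including those who want a job but have given up searching).
Civilian working-age population = 186.43 + 49.97 = 236.40 million.
Unemployment rate = 12.50 / 186.43 = 6.70%.
Labor force participation rate = 186.43 / 236.40 = 78.86%.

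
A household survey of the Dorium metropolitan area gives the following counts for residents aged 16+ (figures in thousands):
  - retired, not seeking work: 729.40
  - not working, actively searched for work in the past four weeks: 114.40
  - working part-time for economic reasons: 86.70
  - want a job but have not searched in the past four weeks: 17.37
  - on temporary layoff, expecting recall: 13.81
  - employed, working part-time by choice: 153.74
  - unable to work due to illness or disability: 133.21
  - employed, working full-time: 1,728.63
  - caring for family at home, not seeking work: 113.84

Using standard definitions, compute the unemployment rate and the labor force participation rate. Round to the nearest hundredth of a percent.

Unemployment rate ≈ 6.11%; labor force participation rate ≈ 67.85%.

Employed = 86.70 + 153.74 + 1,728.63 = 1,969.07 thousand (anyone who worked, including part-time for economic reasons, counts as employed).
Unemployed = 114.40 + 13.81 = 128.21 thousand (jobless and actively searching, or on temporary layoff).
Labor force = 1,969.07 + 128.21 = 2,097.28 thousand.
Not in labor force = 729.40 + 17.37 + 133.21 + 113.84 = 993.82 thousand (those not working and not actively searching are outside the labor force — including those who want a job but have given up searching).
Civilian working-age population = 2,097.28 + 993.82 = 3,091.10 thousand.
Unemployment rate = 128.21 / 2,097.28 = 6.11%.
Labor force participation rate = 2,097.28 / 3,091.10 = 67.85%.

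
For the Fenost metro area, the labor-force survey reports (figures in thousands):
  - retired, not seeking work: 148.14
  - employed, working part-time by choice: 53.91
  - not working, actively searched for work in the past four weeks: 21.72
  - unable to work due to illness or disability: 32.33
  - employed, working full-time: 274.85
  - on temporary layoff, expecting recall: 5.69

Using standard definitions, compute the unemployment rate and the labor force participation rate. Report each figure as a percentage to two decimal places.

Employed = 53.91 + 274.85 = 328.76 thousand.
Unemployed = 21.72 + 5.69 = 27.41 thousand (jobless and actively searching, or on temporary layoff).
Labor force = 328.76 + 27.41 = 356.17 thousand.
Not in labor force = 148.14 + 32.33 = 180.47 thousand (those not working and not actively searching are outside the labor force).
Civilian working-age population = 356.17 + 180.47 = 536.64 thousand.
Unemployment rate = 27.41 / 356.17 = 7.70%.
Labor force participation rate = 356.17 / 536.64 = 66.37%.

Unemployment rate ≈ 7.70%; labor force participation rate ≈ 66.37%.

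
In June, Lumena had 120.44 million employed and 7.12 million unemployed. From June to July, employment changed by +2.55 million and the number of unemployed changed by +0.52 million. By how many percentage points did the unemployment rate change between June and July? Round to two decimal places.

The unemployment rate changed by +0.27 percentage points.

June: labor force = 120.44 + 7.12 = 127.56; u = 7.12/127.56 = 5.58%.
July: labor force = 122.99 + 7.64 = 130.63; u = 7.64/130.63 = 5.85%.
Change = 5.85% − 5.58% = +0.27 pp.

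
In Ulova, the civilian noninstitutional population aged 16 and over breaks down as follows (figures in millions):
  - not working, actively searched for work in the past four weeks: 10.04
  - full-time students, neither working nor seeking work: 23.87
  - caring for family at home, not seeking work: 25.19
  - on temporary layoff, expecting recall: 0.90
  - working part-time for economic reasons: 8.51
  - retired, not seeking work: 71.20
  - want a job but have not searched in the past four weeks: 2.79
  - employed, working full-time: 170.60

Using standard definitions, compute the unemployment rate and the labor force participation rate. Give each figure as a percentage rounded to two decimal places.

Unemployment rate ≈ 5.76%; labor force participation rate ≈ 60.70%.

Employed = 8.51 + 170.60 = 179.11 million (anyone who worked, including part-time for economic reasons, counts as employed).
Unemployed = 10.04 + 0.90 = 10.94 million (jobless and actively searching, or on temporary layoff).
Labor force = 179.11 + 10.94 = 190.05 million.
Not in labor force = 23.87 + 25.19 + 71.20 + 2.79 = 123.05 million (those not working and not actively searching are outside the labor force — including those who want a job but have given up searching).
Civilian working-age population = 190.05 + 123.05 = 313.10 million.
Unemployment rate = 10.94 / 190.05 = 5.76%.
Labor force participation rate = 190.05 / 313.10 = 60.70%.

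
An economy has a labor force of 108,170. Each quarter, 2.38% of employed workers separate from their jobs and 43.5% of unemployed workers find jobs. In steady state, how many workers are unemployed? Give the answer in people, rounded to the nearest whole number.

About 5,611 are unemployed in steady state.

Steady-state unemployment rate u* = s/(s+f) = 2.38/(2.38+43.5) = 0.051874.
Unemployed = u* × labor force = 0.051874 × 108,170 ≈ 5,611.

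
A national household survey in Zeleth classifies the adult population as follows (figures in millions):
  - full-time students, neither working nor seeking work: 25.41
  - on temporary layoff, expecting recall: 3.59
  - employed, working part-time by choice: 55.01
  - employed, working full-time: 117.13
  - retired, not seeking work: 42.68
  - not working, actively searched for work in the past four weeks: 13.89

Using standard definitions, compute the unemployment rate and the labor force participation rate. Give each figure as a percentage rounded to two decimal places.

Unemployment rate ≈ 9.22%; labor force participation rate ≈ 73.58%.

Employed = 55.01 + 117.13 = 172.14 million.
Unemployed = 3.59 + 13.89 = 17.48 million (jobless and actively searching, or on temporary layoff).
Labor force = 172.14 + 17.48 = 189.62 million.
Not in labor force = 25.41 + 42.68 = 68.09 million (those not working and not actively searching are outside the labor force).
Civilian working-age population = 189.62 + 68.09 = 257.71 million.
Unemployment rate = 17.48 / 189.62 = 9.22%.
Labor force participation rate = 189.62 / 257.71 = 73.58%.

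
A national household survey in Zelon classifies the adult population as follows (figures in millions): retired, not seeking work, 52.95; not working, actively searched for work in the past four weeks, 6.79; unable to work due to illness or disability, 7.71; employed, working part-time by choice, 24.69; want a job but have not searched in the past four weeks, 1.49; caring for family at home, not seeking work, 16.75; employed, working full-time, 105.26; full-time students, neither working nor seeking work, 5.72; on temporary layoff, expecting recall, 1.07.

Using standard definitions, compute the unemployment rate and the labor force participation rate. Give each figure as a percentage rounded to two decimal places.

Unemployment rate ≈ 5.70%; labor force participation rate ≈ 61.96%.

Employed = 24.69 + 105.26 = 129.95 million.
Unemployed = 6.79 + 1.07 = 7.86 million (jobless and actively searching, or on temporary layoff).
Labor force = 129.95 + 7.86 = 137.81 million.
Not in labor force = 52.95 + 7.71 + 1.49 + 16.75 + 5.72 = 84.62 million (those not working and not actively searching are outside the labor force — including those who want a job but have given up searching).
Civilian working-age population = 137.81 + 84.62 = 222.43 million.
Unemployment rate = 7.86 / 137.81 = 5.70%.
Labor force participation rate = 137.81 / 222.43 = 61.96%.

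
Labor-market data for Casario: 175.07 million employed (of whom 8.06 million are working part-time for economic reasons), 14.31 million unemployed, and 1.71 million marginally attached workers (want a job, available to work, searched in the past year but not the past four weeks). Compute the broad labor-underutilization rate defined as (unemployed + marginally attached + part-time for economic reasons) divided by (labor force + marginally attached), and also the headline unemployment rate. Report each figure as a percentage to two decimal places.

Broad underutilization rate ≈ 12.60%; headline unemployment rate ≈ 7.56%.

Labor force = 175.07 + 14.31 = 189.38 million.
Numerator = 14.31 + 1.71 + 8.06 = 24.08 million.
Denominator = 189.38 + 1.71 = 191.09 million.
Broad rate = 24.08 / 191.09 = 12.60%.
Headline unemployment rate = 14.31 / 189.38 = 7.56%.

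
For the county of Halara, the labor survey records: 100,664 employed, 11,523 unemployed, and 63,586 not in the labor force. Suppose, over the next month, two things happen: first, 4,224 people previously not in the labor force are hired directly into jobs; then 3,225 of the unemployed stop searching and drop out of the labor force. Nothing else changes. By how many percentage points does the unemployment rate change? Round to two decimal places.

Initially, labor force = 100,664 + 11,523 = 112,187, so u = 11,523/112,187 = 10.27%.
After the first change, employed and labor force both rise by 4,224; unemployed unchanged → E = 104,888, U = 11,523, labor force = 116,411.
After the second change, unemployed and labor force both fall by 3,225 → E = 104,888, U = 8,298, labor force = 113,186.
New unemployment rate = 8,298 / 113,186 = 7.33%.
Change = 7.33% − 10.27% = −2.94 percentage points.

The unemployment rate changes by −2.94 percentage points.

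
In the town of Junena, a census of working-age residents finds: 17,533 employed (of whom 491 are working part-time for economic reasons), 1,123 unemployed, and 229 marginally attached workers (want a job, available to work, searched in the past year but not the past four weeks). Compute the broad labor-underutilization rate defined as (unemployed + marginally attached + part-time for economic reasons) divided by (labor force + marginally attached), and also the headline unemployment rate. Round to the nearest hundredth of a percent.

Broad underutilization rate ≈ 9.76%; headline unemployment rate ≈ 6.02%.

Labor force = 17,533 + 1,123 = 18,656.
Numerator = 1,123 + 229 + 491 = 1,843.
Denominator = 18,656 + 229 = 18,885.
Broad rate = 1,843 / 18,885 = 9.76%.
Headline unemployment rate = 1,123 / 18,656 = 6.02%.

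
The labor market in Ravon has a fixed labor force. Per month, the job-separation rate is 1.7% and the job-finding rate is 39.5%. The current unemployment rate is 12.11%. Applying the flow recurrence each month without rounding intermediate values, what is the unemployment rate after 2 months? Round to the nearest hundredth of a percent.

Unemployment rate after two months ≈ 6.89%.

With a fixed labor force, u_{t+1} = u_t + s·(1−u_t) − f·u_t = u_t·(1−s−f) + s.
Here 1−s−f = 0.588 and s = 0.017.
u_1 = 0.121100 × 0.588 + 0.017 = 0.088207.
u_2 = 0.088207 × 0.588 + 0.017 = 0.068866.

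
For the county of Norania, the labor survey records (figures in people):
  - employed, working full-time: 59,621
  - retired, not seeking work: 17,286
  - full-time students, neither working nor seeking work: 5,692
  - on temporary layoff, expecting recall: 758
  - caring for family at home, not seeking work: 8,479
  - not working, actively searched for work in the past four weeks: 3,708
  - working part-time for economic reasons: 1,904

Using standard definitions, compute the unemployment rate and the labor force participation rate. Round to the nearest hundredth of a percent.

Unemployment rate ≈ 6.77%; labor force participation rate ≈ 67.72%.

Employed = 59,621 + 1,904 = 61,525 (anyone who worked, including part-time for economic reasons, counts as employed).
Unemployed = 758 + 3,708 = 4,466 (jobless and actively searching, or on temporary layoff).
Labor force = 61,525 + 4,466 = 65,991.
Not in labor force = 17,286 + 5,692 + 8,479 = 31,457 (those not working and not actively searching are outside the labor force).
Civilian working-age population = 65,991 + 31,457 = 97,448.
Unemployment rate = 4,466 / 65,991 = 6.77%.
Labor force participation rate = 65,991 / 97,448 = 67.72%.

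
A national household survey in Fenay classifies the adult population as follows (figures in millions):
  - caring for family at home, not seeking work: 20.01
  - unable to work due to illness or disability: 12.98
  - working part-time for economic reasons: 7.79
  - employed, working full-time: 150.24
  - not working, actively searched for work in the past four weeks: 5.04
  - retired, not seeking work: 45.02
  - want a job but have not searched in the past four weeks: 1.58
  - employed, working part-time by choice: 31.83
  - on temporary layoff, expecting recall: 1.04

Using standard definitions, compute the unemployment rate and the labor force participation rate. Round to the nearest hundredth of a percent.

Employed = 7.79 + 150.24 + 31.83 = 189.86 million (anyone who worked, including part-time for economic reasons, counts as employed).
Unemployed = 5.04 + 1.04 = 6.08 million (jobless and actively searching, or on temporary layoff).
Labor force = 189.86 + 6.08 = 195.94 million.
Not in labor force = 20.01 + 12.98 + 45.02 + 1.58 = 79.59 million (those not working and not actively searching are outside the labor force — including those who want a job but have given up searching).
Civilian working-age population = 195.94 + 79.59 = 275.53 million.
Unemployment rate = 6.08 / 195.94 = 3.10%.
Labor force participation rate = 195.94 / 275.53 = 71.11%.

Unemployment rate ≈ 3.10%; labor force participation rate ≈ 71.11%.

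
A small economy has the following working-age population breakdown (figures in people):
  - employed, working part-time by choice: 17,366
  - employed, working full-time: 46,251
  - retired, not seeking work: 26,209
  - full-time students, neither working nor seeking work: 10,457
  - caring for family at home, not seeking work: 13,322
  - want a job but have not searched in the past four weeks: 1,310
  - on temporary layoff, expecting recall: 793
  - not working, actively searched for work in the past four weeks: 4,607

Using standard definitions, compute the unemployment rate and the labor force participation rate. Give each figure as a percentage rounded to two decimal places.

Employed = 17,366 + 46,251 = 63,617.
Unemployed = 793 + 4,607 = 5,400 (jobless and actively searching, or on temporary layoff).
Labor force = 63,617 + 5,400 = 69,017.
Not in labor force = 26,209 + 10,457 + 13,322 + 1,310 = 51,298 (those not working and not actively searching are outside the labor force — including those who want a job but have given up searching).
Civilian working-age population = 69,017 + 51,298 = 120,315.
Unemployment rate = 5,400 / 69,017 = 7.82%.
Labor force participation rate = 69,017 / 120,315 = 57.36%.

Unemployment rate ≈ 7.82%; labor force participation rate ≈ 57.36%.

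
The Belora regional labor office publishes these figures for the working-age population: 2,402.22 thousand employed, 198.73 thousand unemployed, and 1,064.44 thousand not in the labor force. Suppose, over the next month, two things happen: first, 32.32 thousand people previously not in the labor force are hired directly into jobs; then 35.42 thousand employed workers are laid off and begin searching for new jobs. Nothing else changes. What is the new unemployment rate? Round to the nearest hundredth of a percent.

New unemployment rate ≈ 8.89%.

Initially, labor force = 2,402.22 + 198.73 = 2,600.95 thousand, so u = 198.73/2,600.95 = 7.64%.
After the first change, employed and labor force both rise by 32.32; unemployed unchanged → E = 2,434.54, U = 198.73, labor force = 2,633.27 thousand.
After the second change, employed falls and unemployed rises by 35.42; labor force unchanged → E = 2,399.12, U = 234.15, labor force = 2,633.27 thousand.
New unemployment rate = 234.15 / 2,633.27 = 8.89%.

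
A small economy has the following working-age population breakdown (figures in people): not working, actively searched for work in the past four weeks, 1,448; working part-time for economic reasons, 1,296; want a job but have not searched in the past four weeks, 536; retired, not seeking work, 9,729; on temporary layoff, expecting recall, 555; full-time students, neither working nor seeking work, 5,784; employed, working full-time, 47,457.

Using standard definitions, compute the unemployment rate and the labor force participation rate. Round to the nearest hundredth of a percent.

Employed = 1,296 + 47,457 = 48,753 (anyone who worked, including part-time for economic reasons, counts as employed).
Unemployed = 1,448 + 555 = 2,003 (jobless and actively searching, or on temporary layoff).
Labor force = 48,753 + 2,003 = 50,756.
Not in labor force = 536 + 9,729 + 5,784 = 16,049 (those not working and not actively searching are outside the labor force — including those who want a job but have given up searching).
Civilian working-age population = 50,756 + 16,049 = 66,805.
Unemployment rate = 2,003 / 50,756 = 3.95%.
Labor force participation rate = 50,756 / 66,805 = 75.98%.

Unemployment rate ≈ 3.95%; labor force participation rate ≈ 75.98%.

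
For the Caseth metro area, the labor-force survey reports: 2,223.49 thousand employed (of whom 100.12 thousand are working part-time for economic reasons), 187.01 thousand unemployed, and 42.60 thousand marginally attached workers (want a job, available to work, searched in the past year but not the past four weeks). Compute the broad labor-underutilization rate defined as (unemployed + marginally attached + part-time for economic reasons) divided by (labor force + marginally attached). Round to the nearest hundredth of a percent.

Labor force = 2,223.49 + 187.01 = 2,410.50 thousand.
Numerator = 187.01 + 42.60 + 100.12 = 329.73 thousand.
Denominator = 2,410.50 + 42.60 = 2,453.10 thousand.
Broad rate = 329.73 / 2,453.10 = 13.44%.

Broad underutilization rate ≈ 13.44%.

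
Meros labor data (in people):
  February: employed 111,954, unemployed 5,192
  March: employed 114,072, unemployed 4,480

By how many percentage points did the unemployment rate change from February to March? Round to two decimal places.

February: labor force = 111,954 + 5,192 = 117,146; u = 5,192/117,146 = 4.43%.
March: labor force = 114,072 + 4,480 = 118,552; u = 4,480/118,552 = 3.78%.
Change = 3.78% − 4.43% = −0.65 pp.

The unemployment rate changed by −0.65 percentage points.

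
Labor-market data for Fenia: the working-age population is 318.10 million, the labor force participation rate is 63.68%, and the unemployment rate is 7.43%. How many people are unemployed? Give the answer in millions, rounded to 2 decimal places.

About 15.05 million are unemployed.

Labor force = 0.6368 × 318.10 = 202.57 million.
Unemployed = 0.0743 × 202.57 ≈ 15.05 million.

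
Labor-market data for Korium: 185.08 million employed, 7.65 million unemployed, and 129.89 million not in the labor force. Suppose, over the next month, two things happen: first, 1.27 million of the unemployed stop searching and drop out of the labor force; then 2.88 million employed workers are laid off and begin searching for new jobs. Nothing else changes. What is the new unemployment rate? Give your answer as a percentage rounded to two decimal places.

New unemployment rate ≈ 4.84%.

Initially, labor force = 185.08 + 7.65 = 192.73 million, so u = 7.65/192.73 = 3.97%.
After the first change, unemployed and labor force both fall by 1.27 → E = 185.08, U = 6.38, labor force = 191.46 million.
After the second change, employed falls and unemployed rises by 2.88; labor force unchanged → E = 182.20, U = 9.26, labor force = 191.46 million.
New unemployment rate = 9.26 / 191.46 = 4.84%.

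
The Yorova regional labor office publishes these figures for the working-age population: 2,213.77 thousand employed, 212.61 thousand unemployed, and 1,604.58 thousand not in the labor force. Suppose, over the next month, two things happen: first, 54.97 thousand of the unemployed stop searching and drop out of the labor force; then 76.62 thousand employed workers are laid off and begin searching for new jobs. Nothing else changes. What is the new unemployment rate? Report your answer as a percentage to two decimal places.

Initially, labor force = 2,213.77 + 212.61 = 2,426.38 thousand, so u = 212.61/2,426.38 = 8.76%.
After the first change, unemployed and labor force both fall by 54.97 → E = 2,213.77, U = 157.64, labor force = 2,371.41 thousand.
After the second change, employed falls and unemployed rises by 76.62; labor force unchanged → E = 2,137.15, U = 234.26, labor force = 2,371.41 thousand.
New unemployment rate = 234.26 / 2,371.41 = 9.88%.

New unemployment rate ≈ 9.88%.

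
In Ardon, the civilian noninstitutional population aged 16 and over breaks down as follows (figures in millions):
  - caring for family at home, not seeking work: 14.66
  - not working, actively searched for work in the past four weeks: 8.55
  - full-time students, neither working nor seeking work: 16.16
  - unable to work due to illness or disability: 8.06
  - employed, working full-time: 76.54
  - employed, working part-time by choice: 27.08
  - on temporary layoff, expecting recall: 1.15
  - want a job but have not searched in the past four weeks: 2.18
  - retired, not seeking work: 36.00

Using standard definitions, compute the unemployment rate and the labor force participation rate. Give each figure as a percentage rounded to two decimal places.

Unemployment rate ≈ 8.56%; labor force participation rate ≈ 59.52%.

Employed = 76.54 + 27.08 = 103.62 million.
Unemployed = 8.55 + 1.15 = 9.70 million (jobless and actively searching, or on temporary layoff).
Labor force = 103.62 + 9.70 = 113.32 million.
Not in labor force = 14.66 + 16.16 + 8.06 + 2.18 + 36.00 = 77.06 million (those not working and not actively searching are outside the labor force — including those who want a job but have given up searching).
Civilian working-age population = 113.32 + 77.06 = 190.38 million.
Unemployment rate = 9.70 / 113.32 = 8.56%.
Labor force participation rate = 113.32 / 190.38 = 59.52%.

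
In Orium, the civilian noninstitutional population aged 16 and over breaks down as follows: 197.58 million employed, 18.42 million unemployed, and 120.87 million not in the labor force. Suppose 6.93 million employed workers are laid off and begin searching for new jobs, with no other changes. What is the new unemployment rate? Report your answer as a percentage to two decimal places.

New unemployment rate ≈ 11.74%.

Initially, labor force = 197.58 + 18.42 = 216.00 million, so u = 18.42/216.00 = 8.53%.
After the change, employed falls and unemployed rises by 6.93; labor force unchanged → E = 190.65, U = 25.35, labor force = 216.00 million.
New unemployment rate = 25.35 / 216.00 = 11.74%.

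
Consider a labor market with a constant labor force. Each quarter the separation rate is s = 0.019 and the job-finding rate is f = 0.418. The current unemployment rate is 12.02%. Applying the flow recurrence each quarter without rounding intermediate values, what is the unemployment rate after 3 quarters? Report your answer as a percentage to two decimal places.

Unemployment rate after three quarters ≈ 5.72%.

With a fixed labor force, u_{t+1} = u_t + s·(1−u_t) − f·u_t = u_t·(1−s−f) + s.
Here 1−s−f = 0.563 and s = 0.019.
u_1 = 0.120200 × 0.563 + 0.019 = 0.086673.
u_2 = 0.086673 × 0.563 + 0.019 = 0.067797.
u_3 = 0.067797 × 0.563 + 0.019 = 0.057170.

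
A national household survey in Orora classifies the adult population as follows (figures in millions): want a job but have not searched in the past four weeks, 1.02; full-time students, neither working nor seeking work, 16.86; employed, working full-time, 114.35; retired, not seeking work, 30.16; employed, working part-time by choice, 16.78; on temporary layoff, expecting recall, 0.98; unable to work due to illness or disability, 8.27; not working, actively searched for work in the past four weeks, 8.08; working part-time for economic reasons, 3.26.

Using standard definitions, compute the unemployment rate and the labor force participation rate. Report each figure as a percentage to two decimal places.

Employed = 114.35 + 16.78 + 3.26 = 134.39 million (anyone who worked, including part-time for economic reasons, counts as employed).
Unemployed = 0.98 + 8.08 = 9.06 million (jobless and actively searching, or on temporary layoff).
Labor force = 134.39 + 9.06 = 143.45 million.
Not in labor force = 1.02 + 16.86 + 30.16 + 8.27 = 56.31 million (those not working and not actively searching are outside the labor force — including those who want a job but have given up searching).
Civilian working-age population = 143.45 + 56.31 = 199.76 million.
Unemployment rate = 9.06 / 143.45 = 6.32%.
Labor force participation rate = 143.45 / 199.76 = 71.81%.

Unemployment rate ≈ 6.32%; labor force participation rate ≈ 71.81%.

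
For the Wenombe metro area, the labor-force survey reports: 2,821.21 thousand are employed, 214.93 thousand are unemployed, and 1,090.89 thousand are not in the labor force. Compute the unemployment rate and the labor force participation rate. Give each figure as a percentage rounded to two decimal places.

Unemployment rate ≈ 7.08%; labor force participation rate ≈ 73.57%.

Labor force = employed + unemployed = 2,821.21 + 214.93 = 3,036.14 thousand.
Working-age population = 3,036.14 + 1,090.89 = 4,127.03 thousand.
Unemployment rate = 214.93 / 3,036.14 = 7.08%.
Labor force participation rate = 3,036.14 / 4,127.03 = 73.57%.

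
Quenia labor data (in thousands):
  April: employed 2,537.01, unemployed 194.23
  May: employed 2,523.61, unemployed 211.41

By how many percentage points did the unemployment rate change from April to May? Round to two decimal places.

The unemployment rate changed by +0.62 percentage points.

April: labor force = 2,537.01 + 194.23 = 2,731.24; u = 194.23/2,731.24 = 7.11%.
May: labor force = 2,523.61 + 211.41 = 2,735.02; u = 211.41/2,735.02 = 7.73%.
Change = 7.73% − 7.11% = +0.62 pp.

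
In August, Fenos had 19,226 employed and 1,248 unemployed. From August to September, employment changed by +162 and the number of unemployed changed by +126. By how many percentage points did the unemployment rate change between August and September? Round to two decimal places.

August: labor force = 19,226 + 1,248 = 20,474; u = 1,248/20,474 = 6.10%.
September: labor force = 19,388 + 1,374 = 20,762; u = 1,374/20,762 = 6.62%.
Change = 6.62% − 6.10% = +0.52 pp.

The unemployment rate changed by +0.52 percentage points.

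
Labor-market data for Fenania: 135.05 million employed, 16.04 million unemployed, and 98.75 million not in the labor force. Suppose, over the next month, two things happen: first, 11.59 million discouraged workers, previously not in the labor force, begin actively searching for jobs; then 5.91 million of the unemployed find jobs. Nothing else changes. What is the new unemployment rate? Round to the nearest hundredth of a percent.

New unemployment rate ≈ 13.35%.

Initially, labor force = 135.05 + 16.04 = 151.09 million, so u = 16.04/151.09 = 10.62%.
After the first change, unemployed and labor force both rise by 11.59 → E = 135.05, U = 27.63, labor force = 162.68 million.
After the second change, unemployed falls and employed rises by 5.91; labor force unchanged → E = 140.96, U = 21.72, labor force = 162.68 million.
New unemployment rate = 21.72 / 162.68 = 13.35%.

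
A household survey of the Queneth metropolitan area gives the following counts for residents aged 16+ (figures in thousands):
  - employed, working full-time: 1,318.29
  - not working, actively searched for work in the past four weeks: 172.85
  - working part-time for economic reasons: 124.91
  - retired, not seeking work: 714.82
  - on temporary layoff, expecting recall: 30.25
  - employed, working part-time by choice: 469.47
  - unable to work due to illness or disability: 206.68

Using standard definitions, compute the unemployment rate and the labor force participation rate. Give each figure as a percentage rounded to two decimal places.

Unemployment rate ≈ 9.60%; labor force participation rate ≈ 69.66%.

Employed = 1,318.29 + 124.91 + 469.47 = 1,912.67 thousand (anyone who worked, including part-time for economic reasons, counts as employed).
Unemployed = 172.85 + 30.25 = 203.10 thousand (jobless and actively searching, or on temporary layoff).
Labor force = 1,912.67 + 203.10 = 2,115.77 thousand.
Not in labor force = 714.82 + 206.68 = 921.50 thousand (those not working and not actively searching are outside the labor force).
Civilian working-age population = 2,115.77 + 921.50 = 3,037.27 thousand.
Unemployment rate = 203.10 / 2,115.77 = 9.60%.
Labor force participation rate = 2,115.77 / 3,037.27 = 69.66%.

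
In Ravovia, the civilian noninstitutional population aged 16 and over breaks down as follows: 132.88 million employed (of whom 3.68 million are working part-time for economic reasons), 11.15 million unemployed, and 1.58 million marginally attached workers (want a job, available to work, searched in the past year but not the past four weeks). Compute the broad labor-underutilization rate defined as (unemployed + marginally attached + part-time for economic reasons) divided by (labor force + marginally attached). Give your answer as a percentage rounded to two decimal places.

Labor force = 132.88 + 11.15 = 144.03 million.
Numerator = 11.15 + 1.58 + 3.68 = 16.41 million.
Denominator = 144.03 + 1.58 = 145.61 million.
Broad rate = 16.41 / 145.61 = 11.27%.

Broad underutilization rate ≈ 11.27%.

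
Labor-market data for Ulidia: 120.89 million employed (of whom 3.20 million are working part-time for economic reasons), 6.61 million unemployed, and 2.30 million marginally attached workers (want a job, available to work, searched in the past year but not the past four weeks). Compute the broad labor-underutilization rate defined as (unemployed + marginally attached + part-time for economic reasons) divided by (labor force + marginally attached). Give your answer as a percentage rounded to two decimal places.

Broad underutilization rate ≈ 9.33%.

Labor force = 120.89 + 6.61 = 127.50 million.
Numerator = 6.61 + 2.30 + 3.20 = 12.11 million.
Denominator = 127.50 + 2.30 = 129.80 million.
Broad rate = 12.11 / 129.80 = 9.33%.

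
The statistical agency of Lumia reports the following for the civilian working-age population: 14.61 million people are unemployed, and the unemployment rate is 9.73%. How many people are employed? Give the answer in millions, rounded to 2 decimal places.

About 135.54 million are employed.

Labor force = U / u = 14.61 / 0.0973 ≈ 150.15 million.
Employed = labor force − unemployed = 150.15 − 14.61 = 135.54 million.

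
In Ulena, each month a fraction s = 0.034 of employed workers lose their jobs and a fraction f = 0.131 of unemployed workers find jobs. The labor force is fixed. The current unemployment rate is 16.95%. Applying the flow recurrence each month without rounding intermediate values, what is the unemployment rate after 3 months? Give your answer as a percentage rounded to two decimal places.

Unemployment rate after three months ≈ 18.48%.

With a fixed labor force, u_{t+1} = u_t + s·(1−u_t) − f·u_t = u_t·(1−s−f) + s.
Here 1−s−f = 0.835 and s = 0.034.
u_1 = 0.169500 × 0.835 + 0.034 = 0.175533.
u_2 = 0.175533 × 0.835 + 0.034 = 0.180570.
u_3 = 0.180570 × 0.835 + 0.034 = 0.184776.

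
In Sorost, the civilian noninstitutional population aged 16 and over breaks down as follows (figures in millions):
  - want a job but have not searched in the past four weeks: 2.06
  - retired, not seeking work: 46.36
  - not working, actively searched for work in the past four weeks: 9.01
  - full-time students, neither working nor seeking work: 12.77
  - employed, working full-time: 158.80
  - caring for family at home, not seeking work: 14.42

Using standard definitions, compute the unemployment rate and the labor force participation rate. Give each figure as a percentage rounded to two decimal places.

Unemployment rate ≈ 5.37%; labor force participation rate ≈ 68.94%.

Employed = 158.80 million.
Unemployed = 9.01 million.
Labor force = 158.80 + 9.01 = 167.81 million.
Not in labor force = 2.06 + 46.36 + 12.77 + 14.42 = 75.61 million (those not working and not actively searching are outside the labor force — including those who want a job but have given up searching).
Civilian working-age population = 167.81 + 75.61 = 243.42 million.
Unemployment rate = 9.01 / 167.81 = 5.37%.
Labor force participation rate = 167.81 / 243.42 = 68.94%.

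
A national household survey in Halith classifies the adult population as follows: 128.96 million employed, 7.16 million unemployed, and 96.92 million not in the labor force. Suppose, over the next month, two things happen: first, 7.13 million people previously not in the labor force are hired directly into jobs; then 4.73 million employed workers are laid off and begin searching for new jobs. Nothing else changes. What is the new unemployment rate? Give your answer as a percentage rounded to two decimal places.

New unemployment rate ≈ 8.30%.

Initially, labor force = 128.96 + 7.16 = 136.12 million, so u = 7.16/136.12 = 5.26%.
After the first change, employed and labor force both rise by 7.13; unemployed unchanged → E = 136.09, U = 7.16, labor force = 143.25 million.
After the second change, employed falls and unemployed rises by 4.73; labor force unchanged → E = 131.36, U = 11.89, labor force = 143.25 million.
New unemployment rate = 11.89 / 143.25 = 8.30%.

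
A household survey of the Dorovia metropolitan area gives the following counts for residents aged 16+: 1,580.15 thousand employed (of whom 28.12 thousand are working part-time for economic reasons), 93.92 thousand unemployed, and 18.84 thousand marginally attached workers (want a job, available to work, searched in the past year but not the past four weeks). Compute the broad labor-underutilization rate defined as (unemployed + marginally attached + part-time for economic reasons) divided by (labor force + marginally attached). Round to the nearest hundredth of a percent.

Broad underutilization rate ≈ 8.32%.

Labor force = 1,580.15 + 93.92 = 1,674.07 thousand.
Numerator = 93.92 + 18.84 + 28.12 = 140.88 thousand.
Denominator = 1,674.07 + 18.84 = 1,692.91 thousand.
Broad rate = 140.88 / 1,692.91 = 8.32%.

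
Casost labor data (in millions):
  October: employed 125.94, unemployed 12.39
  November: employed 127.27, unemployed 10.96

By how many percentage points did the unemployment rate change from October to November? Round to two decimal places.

The unemployment rate changed by −1.03 percentage points.

October: labor force = 125.94 + 12.39 = 138.33; u = 12.39/138.33 = 8.96%.
November: labor force = 127.27 + 10.96 = 138.23; u = 10.96/138.23 = 7.93%.
Change = 7.93% − 8.96% = −1.03 pp.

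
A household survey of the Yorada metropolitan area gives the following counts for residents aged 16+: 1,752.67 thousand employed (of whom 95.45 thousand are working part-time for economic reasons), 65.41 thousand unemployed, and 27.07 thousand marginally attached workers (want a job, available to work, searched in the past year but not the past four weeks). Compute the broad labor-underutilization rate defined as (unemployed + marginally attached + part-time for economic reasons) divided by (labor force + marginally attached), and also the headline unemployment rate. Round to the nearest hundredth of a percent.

Labor force = 1,752.67 + 65.41 = 1,818.08 thousand.
Numerator = 65.41 + 27.07 + 95.45 = 187.93 thousand.
Denominator = 1,818.08 + 27.07 = 1,845.15 thousand.
Broad rate = 187.93 / 1,845.15 = 10.19%.
Headline unemployment rate = 65.41 / 1,818.08 = 3.60%.

Broad underutilization rate ≈ 10.19%; headline unemployment rate ≈ 3.60%.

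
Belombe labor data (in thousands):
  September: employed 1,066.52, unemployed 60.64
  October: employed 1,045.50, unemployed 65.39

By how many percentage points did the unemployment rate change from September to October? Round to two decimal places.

September: labor force = 1,066.52 + 60.64 = 1,127.16; u = 60.64/1,127.16 = 5.38%.
October: labor force = 1,045.50 + 65.39 = 1,110.89; u = 65.39/1,110.89 = 5.89%.
Change = 5.89% − 5.38% = +0.51 pp.

The unemployment rate changed by +0.51 percentage points.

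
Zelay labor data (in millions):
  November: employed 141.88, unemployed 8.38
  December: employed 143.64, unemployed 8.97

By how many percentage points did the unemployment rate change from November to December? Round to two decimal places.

The unemployment rate changed by +0.30 percentage points.

November: labor force = 141.88 + 8.38 = 150.26; u = 8.38/150.26 = 5.58%.
December: labor force = 143.64 + 8.97 = 152.61; u = 8.97/152.61 = 5.88%.
Change = 5.88% − 5.58% = +0.30 pp.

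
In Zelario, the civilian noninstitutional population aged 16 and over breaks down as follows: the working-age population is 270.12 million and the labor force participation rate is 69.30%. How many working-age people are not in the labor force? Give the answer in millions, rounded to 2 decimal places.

About 82.93 million are not in the labor force.

Share not in the labor force = 1 − 0.6930 = 0.3070.
Not in labor force = 0.3070 × 270.12 ≈ 82.93 million.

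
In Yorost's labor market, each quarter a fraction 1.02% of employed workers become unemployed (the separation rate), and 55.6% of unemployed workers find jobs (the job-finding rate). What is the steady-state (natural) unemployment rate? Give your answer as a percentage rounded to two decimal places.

Steady-state unemployment rate ≈ 1.80%.

At steady state the flows balance: s·E = f·U, so U/(E+U) = s/(s+f).
u* = 1.02 / (1.02 + 55.6) = 1.02 / 56.62 = 1.80%.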